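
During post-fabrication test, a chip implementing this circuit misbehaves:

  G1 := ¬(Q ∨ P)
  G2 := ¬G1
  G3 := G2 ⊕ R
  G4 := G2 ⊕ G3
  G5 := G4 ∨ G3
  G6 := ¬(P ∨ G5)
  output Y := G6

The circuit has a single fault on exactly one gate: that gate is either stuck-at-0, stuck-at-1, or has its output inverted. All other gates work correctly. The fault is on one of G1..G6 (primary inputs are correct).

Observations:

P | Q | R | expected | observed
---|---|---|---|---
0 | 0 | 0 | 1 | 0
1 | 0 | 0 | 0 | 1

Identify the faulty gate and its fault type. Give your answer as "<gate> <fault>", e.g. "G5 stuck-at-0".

Fault-free values for test 1 (P=0, Q=0, R=0): G1=1, G2=0, G3=0, G4=0, G5=0, G6=1, giving Y=1. Observed 0.
Test 1: faults giving observed 0 are {G1 stuck-at-0, G1 inverted output, G2 stuck-at-1, G2 inverted output, G3 stuck-at-1, G3 inverted output, G4 stuck-at-1, G4 inverted output, G5 stuck-at-1, G5 inverted output, G6 stuck-at-0, G6 inverted output}.
Test 2 (P=1, Q=0, R=0): fault-free G1=0, G2=1, G3=1, G4=0, G5=1, G6=0 → 0; observed 1. Eliminates G1 stuck-at-0, G1 inverted output, G2 stuck-at-1, G2 inverted output, G3 stuck-at-1, G3 inverted output, G4 stuck-at-1, G4 inverted output, G5 stuck-at-1, G5 inverted output, G6 stuck-at-0.
Only G6 inverted output is consistent with every test.

G6 inverted output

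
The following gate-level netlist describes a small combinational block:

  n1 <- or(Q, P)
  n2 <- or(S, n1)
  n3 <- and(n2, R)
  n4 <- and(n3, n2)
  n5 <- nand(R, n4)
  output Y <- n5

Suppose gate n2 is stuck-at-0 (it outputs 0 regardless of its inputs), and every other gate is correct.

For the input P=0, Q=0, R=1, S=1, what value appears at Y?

1

Propagate with n2 forced: n1=0, n2=0 [stuck-at-0], n3=0, n4=0, n5=1.
So Y = 1. (Without the fault it would be 0.)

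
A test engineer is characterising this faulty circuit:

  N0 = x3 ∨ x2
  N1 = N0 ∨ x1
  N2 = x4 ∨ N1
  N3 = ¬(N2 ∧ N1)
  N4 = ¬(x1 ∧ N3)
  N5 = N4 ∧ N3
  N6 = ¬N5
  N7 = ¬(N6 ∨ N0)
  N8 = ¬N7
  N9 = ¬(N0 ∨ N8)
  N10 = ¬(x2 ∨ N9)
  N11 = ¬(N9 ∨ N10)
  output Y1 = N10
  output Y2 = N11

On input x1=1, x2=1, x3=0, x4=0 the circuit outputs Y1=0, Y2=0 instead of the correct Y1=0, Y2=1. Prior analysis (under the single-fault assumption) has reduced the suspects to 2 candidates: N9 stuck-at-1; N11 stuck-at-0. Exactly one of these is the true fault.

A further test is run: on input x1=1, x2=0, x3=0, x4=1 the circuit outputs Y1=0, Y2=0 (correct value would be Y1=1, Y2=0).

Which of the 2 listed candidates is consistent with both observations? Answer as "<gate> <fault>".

N9 stuck-at-1

Evaluate each candidate on input x1=1, x2=0, x3=0, x4=1:
  N9 stuck-at-1: N0=0, N1=1, N2=1, N3=0, N4=1, N5=0, N6=1, N7=0, N8=1, N9=1 [stuck-at-1], N10=0, N11=0 → Y1=0, Y2=0 — matches
  N11 stuck-at-0: N0=0, N1=1, N2=1, N3=0, N4=1, N5=0, N6=1, N7=0, N8=1, N9=0, N10=1, N11=0 [stuck-at-0] → Y1=1, Y2=0 — eliminated
Only N9 stuck-at-1 reproduces the observed Y1=0, Y2=0.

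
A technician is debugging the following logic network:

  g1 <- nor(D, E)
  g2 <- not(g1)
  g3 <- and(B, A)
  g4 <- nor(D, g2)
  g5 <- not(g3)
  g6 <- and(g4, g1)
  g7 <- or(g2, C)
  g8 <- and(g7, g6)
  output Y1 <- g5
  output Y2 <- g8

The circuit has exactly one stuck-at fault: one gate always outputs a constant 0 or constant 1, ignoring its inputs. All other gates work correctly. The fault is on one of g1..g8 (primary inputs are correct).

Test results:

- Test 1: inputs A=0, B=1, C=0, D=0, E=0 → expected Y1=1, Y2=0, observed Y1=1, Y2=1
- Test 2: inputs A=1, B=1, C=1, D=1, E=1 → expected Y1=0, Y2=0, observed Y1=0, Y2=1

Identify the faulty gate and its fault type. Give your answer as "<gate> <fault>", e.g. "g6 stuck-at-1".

g8 stuck-at-1

Fault-free values for test 1 (A=0, B=1, C=0, D=0, E=0): g1=1, g2=0, g3=0, g4=1, g5=1, g6=1, g7=0, g8=0, giving Y1=1, Y2=0. Observed Y1=1, Y2=1.
Test 1: faults giving observed Y1=1, Y2=1 are {g7 stuck-at-1, g8 stuck-at-1}.
Test 2 (A=1, B=1, C=1, D=1, E=1): fault-free g1=0, g2=1, g3=1, g4=0, g5=0, g6=0, g7=1, g8=0 → Y1=0, Y2=0; observed Y1=0, Y2=1. Eliminates g7 stuck-at-1.
Only g8 stuck-at-1 is consistent with every test.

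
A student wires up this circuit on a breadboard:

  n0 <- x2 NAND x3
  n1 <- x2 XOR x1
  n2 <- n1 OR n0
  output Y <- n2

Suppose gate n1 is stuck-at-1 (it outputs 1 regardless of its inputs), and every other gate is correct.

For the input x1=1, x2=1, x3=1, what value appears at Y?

1

Propagate with n1 forced: n0=0, n1=1 [stuck-at-1], n2=1.
So Y = 1. (Without the fault it would be 0.)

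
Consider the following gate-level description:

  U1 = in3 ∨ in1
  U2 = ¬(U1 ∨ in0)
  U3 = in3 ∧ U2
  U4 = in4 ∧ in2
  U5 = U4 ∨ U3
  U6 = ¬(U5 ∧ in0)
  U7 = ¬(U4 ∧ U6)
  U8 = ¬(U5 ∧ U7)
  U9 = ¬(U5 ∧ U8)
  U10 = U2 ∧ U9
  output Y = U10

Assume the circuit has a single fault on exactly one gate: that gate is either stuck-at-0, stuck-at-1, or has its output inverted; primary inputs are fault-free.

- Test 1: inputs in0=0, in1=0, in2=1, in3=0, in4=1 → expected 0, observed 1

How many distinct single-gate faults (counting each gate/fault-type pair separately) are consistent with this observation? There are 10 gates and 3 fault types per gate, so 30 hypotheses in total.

14

Fault-free: U1=0, U2=1, U3=0, U4=1, U5=1, U6=1, U7=0, U8=1, U9=0, U10=0 → 0. Observed 1.
  U1: none of the 3 fault types match ✗
  U2: none of the 3 fault types match ✗
  U3: none of the 3 fault types match ✗
  U4: stuck-at-0, inverted output ✓; others ✗
  U5: stuck-at-0, inverted output ✓; others ✗
  U6: stuck-at-0, inverted output ✓; others ✗
  U7: stuck-at-1, inverted output ✓; others ✗
  U8: stuck-at-0, inverted output ✓; others ✗
  U9: stuck-at-1, inverted output ✓; others ✗
  U10: stuck-at-1, inverted output ✓; others ✗
Consistent faults: {U4 stuck-at-0, U4 inverted output, U5 stuck-at-0, U5 inverted output, U6 stuck-at-0, U6 inverted output, U7 stuck-at-1, U7 inverted output, U8 stuck-at-0, U8 inverted output, U9 stuck-at-1, U9 inverted output, U10 stuck-at-1, U10 inverted output} — 14 in all.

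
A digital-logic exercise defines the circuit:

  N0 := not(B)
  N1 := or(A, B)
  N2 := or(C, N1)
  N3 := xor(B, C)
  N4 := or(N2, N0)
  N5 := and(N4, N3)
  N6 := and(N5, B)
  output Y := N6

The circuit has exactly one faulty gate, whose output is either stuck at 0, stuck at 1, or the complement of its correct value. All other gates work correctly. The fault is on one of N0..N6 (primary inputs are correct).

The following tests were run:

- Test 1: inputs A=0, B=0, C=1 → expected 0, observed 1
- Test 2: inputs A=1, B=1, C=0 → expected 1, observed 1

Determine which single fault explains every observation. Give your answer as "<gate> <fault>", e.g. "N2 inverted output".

N6 stuck-at-1

Fault-free values for test 1 (A=0, B=0, C=1): N0=1, N1=0, N2=1, N3=1, N4=1, N5=1, N6=0, giving Y=0. Observed 1.
Test 1: faults giving observed 1 are {N6 stuck-at-1, N6 inverted output}.
Test 2 (A=1, B=1, C=0): fault-free N0=0, N1=1, N2=1, N3=1, N4=1, N5=1, N6=1 → 1; observed 1. Eliminates N6 inverted output.
Only N6 stuck-at-1 is consistent with every test.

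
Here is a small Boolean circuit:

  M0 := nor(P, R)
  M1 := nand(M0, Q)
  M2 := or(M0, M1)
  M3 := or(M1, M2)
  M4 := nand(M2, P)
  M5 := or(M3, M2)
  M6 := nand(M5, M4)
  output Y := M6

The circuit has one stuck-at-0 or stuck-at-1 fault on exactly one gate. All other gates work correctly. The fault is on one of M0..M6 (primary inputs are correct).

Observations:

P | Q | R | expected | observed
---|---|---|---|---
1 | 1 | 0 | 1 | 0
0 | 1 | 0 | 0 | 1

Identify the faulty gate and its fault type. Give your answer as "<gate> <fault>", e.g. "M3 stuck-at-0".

M2 stuck-at-0

Fault-free values for test 1 (P=1, Q=1, R=0): M0=0, M1=1, M2=1, M3=1, M4=0, M5=1, M6=1, giving Y=1. Observed 0.
Test 1: faults giving observed 0 are {M2 stuck-at-0, M4 stuck-at-1, M6 stuck-at-0}.
Test 2 (P=0, Q=1, R=0): fault-free M0=1, M1=0, M2=1, M3=1, M4=1, M5=1, M6=0 → 0; observed 1. Eliminates M4 stuck-at-1, M6 stuck-at-0.
Only M2 stuck-at-0 is consistent with every test.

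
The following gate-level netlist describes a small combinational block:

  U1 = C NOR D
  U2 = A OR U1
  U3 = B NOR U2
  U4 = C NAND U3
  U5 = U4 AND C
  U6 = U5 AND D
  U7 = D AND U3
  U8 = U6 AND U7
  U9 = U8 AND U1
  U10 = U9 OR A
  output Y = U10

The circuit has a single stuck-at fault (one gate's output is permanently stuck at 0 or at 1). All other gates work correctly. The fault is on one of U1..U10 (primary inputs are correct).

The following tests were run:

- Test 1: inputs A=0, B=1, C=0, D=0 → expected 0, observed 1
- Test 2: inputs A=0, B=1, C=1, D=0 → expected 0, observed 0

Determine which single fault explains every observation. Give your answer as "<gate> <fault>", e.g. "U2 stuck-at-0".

U8 stuck-at-1

Fault-free values for test 1 (A=0, B=1, C=0, D=0): U1=1, U2=1, U3=0, U4=1, U5=0, U6=0, U7=0, U8=0, U9=0, U10=0, giving Y=0. Observed 1.
Test 1: faults giving observed 1 are {U8 stuck-at-1, U9 stuck-at-1, U10 stuck-at-1}.
Test 2 (A=0, B=1, C=1, D=0): fault-free U1=0, U2=0, U3=0, U4=1, U5=1, U6=0, U7=0, U8=0, U9=0, U10=0 → 0; observed 0. Eliminates U9 stuck-at-1, U10 stuck-at-1.
Only U8 stuck-at-1 is consistent with every test.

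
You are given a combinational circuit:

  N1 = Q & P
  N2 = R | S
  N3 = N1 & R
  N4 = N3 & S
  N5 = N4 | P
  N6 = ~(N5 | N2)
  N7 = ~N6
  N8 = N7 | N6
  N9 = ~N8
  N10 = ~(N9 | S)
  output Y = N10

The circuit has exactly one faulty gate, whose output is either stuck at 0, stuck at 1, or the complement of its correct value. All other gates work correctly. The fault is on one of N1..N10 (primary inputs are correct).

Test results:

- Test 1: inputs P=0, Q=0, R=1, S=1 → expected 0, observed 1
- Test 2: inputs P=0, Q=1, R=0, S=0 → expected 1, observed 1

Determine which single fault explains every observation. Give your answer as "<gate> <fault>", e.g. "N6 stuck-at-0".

N10 stuck-at-1

Fault-free values for test 1 (P=0, Q=0, R=1, S=1): N1=0, N2=1, N3=0, N4=0, N5=0, N6=0, N7=1, N8=1, N9=0, N10=0, giving Y=0. Observed 1.
Test 1: faults giving observed 1 are {N10 stuck-at-1, N10 inverted output}.
Test 2 (P=0, Q=1, R=0, S=0): fault-free N1=0, N2=0, N3=0, N4=0, N5=0, N6=1, N7=0, N8=1, N9=0, N10=1 → 1; observed 1. Eliminates N10 inverted output.
Only N10 stuck-at-1 is consistent with every test.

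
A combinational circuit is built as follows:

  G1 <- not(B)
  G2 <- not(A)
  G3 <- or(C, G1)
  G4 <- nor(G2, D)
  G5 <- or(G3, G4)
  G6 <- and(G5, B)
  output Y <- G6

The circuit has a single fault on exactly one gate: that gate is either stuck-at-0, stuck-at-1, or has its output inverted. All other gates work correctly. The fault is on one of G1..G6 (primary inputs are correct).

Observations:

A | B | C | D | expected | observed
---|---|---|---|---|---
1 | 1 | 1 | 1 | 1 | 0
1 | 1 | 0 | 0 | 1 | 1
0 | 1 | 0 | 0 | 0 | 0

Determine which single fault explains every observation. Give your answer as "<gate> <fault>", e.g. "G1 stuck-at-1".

G3 stuck-at-0

Fault-free values for test 1 (A=1, B=1, C=1, D=1): G1=0, G2=0, G3=1, G4=0, G5=1, G6=1, giving Y=1. Observed 0.
Test 1: faults giving observed 0 are {G3 stuck-at-0, G3 inverted output, G5 stuck-at-0, G5 inverted output, G6 stuck-at-0, G6 inverted output}.
Test 2 (A=1, B=1, C=0, D=0): fault-free G1=0, G2=0, G3=0, G4=1, G5=1, G6=1 → 1; observed 1. Eliminates G5 stuck-at-0, G5 inverted output, G6 stuck-at-0, G6 inverted output.
Test 3 (A=0, B=1, C=0, D=0): fault-free G1=0, G2=1, G3=0, G4=0, G5=0, G6=0 → 0; observed 0. Eliminates G3 inverted output.
Only G3 stuck-at-0 is consistent with every test.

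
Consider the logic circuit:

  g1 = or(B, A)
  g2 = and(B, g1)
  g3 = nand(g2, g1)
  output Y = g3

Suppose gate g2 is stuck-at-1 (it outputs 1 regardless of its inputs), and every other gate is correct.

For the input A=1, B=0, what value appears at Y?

Propagate with g2 forced: g1=1, g2=1 [stuck-at-1], g3=0.
So Y = 0. (Without the fault it would be 1.)

0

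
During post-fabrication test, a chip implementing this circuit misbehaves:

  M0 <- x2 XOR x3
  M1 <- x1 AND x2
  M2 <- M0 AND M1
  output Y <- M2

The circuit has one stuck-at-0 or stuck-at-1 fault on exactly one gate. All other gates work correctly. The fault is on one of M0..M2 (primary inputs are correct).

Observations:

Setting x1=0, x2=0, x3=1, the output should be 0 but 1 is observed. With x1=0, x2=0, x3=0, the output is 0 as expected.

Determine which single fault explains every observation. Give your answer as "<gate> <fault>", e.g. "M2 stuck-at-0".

M1 stuck-at-1

Fault-free values for test 1 (x1=0, x2=0, x3=1): M0=1, M1=0, M2=0, giving Y=0. Observed 1.
Test 1: faults giving observed 1 are {M1 stuck-at-1, M2 stuck-at-1}.
Test 2 (x1=0, x2=0, x3=0): fault-free M0=0, M1=0, M2=0 → 0; observed 0. Eliminates M2 stuck-at-1.
Only M1 stuck-at-1 is consistent with every test.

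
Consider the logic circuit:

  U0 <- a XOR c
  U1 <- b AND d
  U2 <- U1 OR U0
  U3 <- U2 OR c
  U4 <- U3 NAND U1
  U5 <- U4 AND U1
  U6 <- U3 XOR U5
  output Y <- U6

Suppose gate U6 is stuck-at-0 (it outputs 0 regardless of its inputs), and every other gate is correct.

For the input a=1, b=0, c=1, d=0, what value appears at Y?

Propagate with U6 forced: U0=0, U1=0, U2=0, U3=1, U4=1, U5=0, U6=0 [stuck-at-0].
So Y = 0. (Without the fault it would be 1.)

0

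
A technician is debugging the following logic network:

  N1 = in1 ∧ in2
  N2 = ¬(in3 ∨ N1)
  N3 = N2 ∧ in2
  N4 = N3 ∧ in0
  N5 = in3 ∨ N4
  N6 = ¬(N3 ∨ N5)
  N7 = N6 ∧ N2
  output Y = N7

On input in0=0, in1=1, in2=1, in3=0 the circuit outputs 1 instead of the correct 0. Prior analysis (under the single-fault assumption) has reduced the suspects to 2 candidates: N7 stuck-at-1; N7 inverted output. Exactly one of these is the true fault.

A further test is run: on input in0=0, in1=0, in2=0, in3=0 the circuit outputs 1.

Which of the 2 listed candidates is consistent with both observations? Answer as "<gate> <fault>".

Evaluate each candidate on input in0=0, in1=0, in2=0, in3=0:
  N7 stuck-at-1: N1=0, N2=1, N3=0, N4=0, N5=0, N6=1, N7=1 [stuck-at-1] → 1 — matches
  N7 inverted output: N1=0, N2=1, N3=0, N4=0, N5=0, N6=1, N7=0 [inverted output] → 0 — eliminated
Only N7 stuck-at-1 reproduces the observed 1.

N7 stuck-at-1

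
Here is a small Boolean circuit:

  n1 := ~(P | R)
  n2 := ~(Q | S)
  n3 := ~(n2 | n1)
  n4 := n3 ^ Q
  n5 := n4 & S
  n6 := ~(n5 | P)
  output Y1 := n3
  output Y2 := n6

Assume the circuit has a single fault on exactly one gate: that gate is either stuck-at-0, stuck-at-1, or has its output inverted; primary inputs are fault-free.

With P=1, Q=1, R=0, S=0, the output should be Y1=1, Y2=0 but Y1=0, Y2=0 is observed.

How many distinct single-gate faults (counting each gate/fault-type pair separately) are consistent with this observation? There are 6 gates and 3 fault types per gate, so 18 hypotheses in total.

Fault-free: n1=0, n2=0, n3=1, n4=0, n5=0, n6=0 → Y1=1, Y2=0. Observed Y1=0, Y2=0.
  n1: stuck-at-1, inverted output ✓; others ✗
  n2: stuck-at-1, inverted output ✓; others ✗
  n3: stuck-at-0, inverted output ✓; others ✗
  n4: none of the 3 fault types match ✗
  n5: none of the 3 fault types match ✗
  n6: none of the 3 fault types match ✗
Consistent faults: {n1 stuck-at-1, n1 inverted output, n2 stuck-at-1, n2 inverted output, n3 stuck-at-0, n3 inverted output} — 6 in all.

6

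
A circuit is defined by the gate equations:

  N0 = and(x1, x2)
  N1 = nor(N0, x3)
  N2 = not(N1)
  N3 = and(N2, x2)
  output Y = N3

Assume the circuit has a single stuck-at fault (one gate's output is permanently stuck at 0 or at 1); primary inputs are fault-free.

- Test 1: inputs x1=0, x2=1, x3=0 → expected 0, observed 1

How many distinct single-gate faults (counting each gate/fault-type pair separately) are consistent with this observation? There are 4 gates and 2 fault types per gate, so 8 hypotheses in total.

Fault-free: N0=0, N1=1, N2=0, N3=0 → 0. Observed 1.
  N0 stuck-at-0: output 0 ✗
  N0 stuck-at-1: output 1 ✓
  N1 stuck-at-0: output 1 ✓
  N1 stuck-at-1: output 0 ✗
  N2 stuck-at-0: output 0 ✗
  N2 stuck-at-1: output 1 ✓
  N3 stuck-at-0: output 0 ✗
  N3 stuck-at-1: output 1 ✓
Consistent faults: {N0 stuck-at-1, N1 stuck-at-0, N2 stuck-at-1, N3 stuck-at-1} — 4 in all.

4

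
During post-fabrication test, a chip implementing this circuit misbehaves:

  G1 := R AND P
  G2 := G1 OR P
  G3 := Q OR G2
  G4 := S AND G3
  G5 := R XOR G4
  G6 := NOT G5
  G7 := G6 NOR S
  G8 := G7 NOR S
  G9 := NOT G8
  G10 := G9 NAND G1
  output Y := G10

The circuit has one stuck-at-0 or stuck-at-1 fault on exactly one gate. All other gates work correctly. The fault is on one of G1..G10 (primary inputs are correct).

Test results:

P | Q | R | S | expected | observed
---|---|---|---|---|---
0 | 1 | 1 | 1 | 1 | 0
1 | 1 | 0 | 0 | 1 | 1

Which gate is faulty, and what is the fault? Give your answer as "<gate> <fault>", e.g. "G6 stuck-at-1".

Fault-free values for test 1 (P=0, Q=1, R=1, S=1): G1=0, G2=0, G3=1, G4=1, G5=0, G6=1, G7=0, G8=0, G9=1, G10=1, giving Y=1. Observed 0.
Test 1: faults giving observed 0 are {G1 stuck-at-1, G10 stuck-at-0}.
Test 2 (P=1, Q=1, R=0, S=0): fault-free G1=0, G2=1, G3=1, G4=0, G5=0, G6=1, G7=0, G8=1, G9=0, G10=1 → 1; observed 1. Eliminates G10 stuck-at-0.
Only G1 stuck-at-1 is consistent with every test.

G1 stuck-at-1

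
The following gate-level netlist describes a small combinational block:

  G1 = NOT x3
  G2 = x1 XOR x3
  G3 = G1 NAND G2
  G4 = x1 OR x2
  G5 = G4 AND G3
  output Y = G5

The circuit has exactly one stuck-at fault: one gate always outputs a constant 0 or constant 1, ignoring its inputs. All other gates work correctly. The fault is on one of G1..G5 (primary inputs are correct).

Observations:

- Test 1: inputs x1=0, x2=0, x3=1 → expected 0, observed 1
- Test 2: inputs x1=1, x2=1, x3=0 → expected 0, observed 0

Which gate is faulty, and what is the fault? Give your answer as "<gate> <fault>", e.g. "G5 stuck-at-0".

G4 stuck-at-1

Fault-free values for test 1 (x1=0, x2=0, x3=1): G1=0, G2=1, G3=1, G4=0, G5=0, giving Y=0. Observed 1.
Test 1: faults giving observed 1 are {G4 stuck-at-1, G5 stuck-at-1}.
Test 2 (x1=1, x2=1, x3=0): fault-free G1=1, G2=1, G3=0, G4=1, G5=0 → 0; observed 0. Eliminates G5 stuck-at-1.
Only G4 stuck-at-1 is consistent with every test.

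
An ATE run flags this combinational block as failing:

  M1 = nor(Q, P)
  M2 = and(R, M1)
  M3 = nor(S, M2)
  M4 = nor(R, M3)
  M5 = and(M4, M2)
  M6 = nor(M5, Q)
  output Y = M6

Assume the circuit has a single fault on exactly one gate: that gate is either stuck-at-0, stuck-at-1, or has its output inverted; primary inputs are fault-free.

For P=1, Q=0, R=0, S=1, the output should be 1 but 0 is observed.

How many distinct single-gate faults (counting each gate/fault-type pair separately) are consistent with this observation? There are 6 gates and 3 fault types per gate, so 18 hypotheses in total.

Fault-free: M1=0, M2=0, M3=0, M4=1, M5=0, M6=1 → 1. Observed 0.
  M1: none of the 3 fault types match ✗
  M2: stuck-at-1, inverted output ✓; others ✗
  M3: none of the 3 fault types match ✗
  M4: none of the 3 fault types match ✗
  M5: stuck-at-1, inverted output ✓; others ✗
  M6: stuck-at-0, inverted output ✓; others ✗
Consistent faults: {M2 stuck-at-1, M2 inverted output, M5 stuck-at-1, M5 inverted output, M6 stuck-at-0, M6 inverted output} — 6 in all.

6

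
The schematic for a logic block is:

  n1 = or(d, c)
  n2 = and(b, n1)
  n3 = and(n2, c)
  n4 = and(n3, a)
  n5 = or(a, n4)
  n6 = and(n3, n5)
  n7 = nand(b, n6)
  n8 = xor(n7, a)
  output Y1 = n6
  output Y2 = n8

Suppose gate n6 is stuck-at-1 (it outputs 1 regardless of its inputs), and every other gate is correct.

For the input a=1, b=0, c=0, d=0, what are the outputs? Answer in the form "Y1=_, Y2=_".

Propagate with n6 forced: n1=0, n2=0, n3=0, n4=0, n5=1, n6=1 [stuck-at-1], n7=1, n8=0.
So the outputs are Y1=1, Y2=0. (Without the fault they would be Y1=0, Y2=0.)

Y1=1, Y2=0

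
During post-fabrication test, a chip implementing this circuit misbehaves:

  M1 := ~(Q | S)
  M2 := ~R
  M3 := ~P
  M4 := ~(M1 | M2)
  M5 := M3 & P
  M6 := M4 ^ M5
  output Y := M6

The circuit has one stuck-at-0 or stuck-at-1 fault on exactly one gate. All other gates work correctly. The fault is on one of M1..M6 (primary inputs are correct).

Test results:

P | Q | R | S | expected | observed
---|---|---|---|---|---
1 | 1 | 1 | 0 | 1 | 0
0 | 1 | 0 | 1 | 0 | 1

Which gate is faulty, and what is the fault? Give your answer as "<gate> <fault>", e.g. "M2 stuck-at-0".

Fault-free values for test 1 (P=1, Q=1, R=1, S=0): M1=0, M2=0, M3=0, M4=1, M5=0, M6=1, giving Y=1. Observed 0.
Test 1: faults giving observed 0 are {M1 stuck-at-1, M2 stuck-at-1, M3 stuck-at-1, M4 stuck-at-0, M5 stuck-at-1, M6 stuck-at-0}.
Test 2 (P=0, Q=1, R=0, S=1): fault-free M1=0, M2=1, M3=1, M4=0, M5=0, M6=0 → 0; observed 1. Eliminates M1 stuck-at-1, M2 stuck-at-1, M3 stuck-at-1, M4 stuck-at-0, M6 stuck-at-0.
Only M5 stuck-at-1 is consistent with every test.

M5 stuck-at-1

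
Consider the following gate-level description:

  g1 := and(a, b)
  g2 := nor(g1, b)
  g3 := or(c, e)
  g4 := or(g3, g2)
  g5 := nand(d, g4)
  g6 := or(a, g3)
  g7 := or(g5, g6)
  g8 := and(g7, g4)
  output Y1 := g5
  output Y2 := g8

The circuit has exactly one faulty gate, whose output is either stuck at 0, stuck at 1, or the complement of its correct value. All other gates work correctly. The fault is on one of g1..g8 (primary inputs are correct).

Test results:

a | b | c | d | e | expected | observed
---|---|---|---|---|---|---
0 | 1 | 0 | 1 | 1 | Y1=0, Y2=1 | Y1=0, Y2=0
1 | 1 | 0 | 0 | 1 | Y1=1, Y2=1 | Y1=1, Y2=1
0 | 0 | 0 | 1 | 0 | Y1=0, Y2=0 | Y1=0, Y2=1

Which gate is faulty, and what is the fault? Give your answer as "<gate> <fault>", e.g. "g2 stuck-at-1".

Fault-free values for test 1 (a=0, b=1, c=0, d=1, e=1): g1=0, g2=0, g3=1, g4=1, g5=0, g6=1, g7=1, g8=1, giving Y1=0, Y2=1. Observed Y1=0, Y2=0.
Test 1: faults giving observed Y1=0, Y2=0 are {g6 stuck-at-0, g6 inverted output, g7 stuck-at-0, g7 inverted output, g8 stuck-at-0, g8 inverted output}.
Test 2 (a=1, b=1, c=0, d=0, e=1): fault-free g1=1, g2=0, g3=1, g4=1, g5=1, g6=1, g7=1, g8=1 → Y1=1, Y2=1; observed Y1=1, Y2=1. Eliminates g7 stuck-at-0, g7 inverted output, g8 stuck-at-0, g8 inverted output.
Test 3 (a=0, b=0, c=0, d=1, e=0): fault-free g1=0, g2=1, g3=0, g4=1, g5=0, g6=0, g7=0, g8=0 → Y1=0, Y2=0; observed Y1=0, Y2=1. Eliminates g6 stuck-at-0.
Only g6 inverted output is consistent with every test.

g6 inverted output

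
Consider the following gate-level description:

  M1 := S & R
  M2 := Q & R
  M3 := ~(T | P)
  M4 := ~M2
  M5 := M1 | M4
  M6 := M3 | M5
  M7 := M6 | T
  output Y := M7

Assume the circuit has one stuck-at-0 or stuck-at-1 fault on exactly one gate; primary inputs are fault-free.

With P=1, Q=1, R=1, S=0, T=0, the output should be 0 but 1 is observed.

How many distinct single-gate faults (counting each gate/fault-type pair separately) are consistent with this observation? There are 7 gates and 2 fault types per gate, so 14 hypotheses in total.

Fault-free: M1=0, M2=1, M3=0, M4=0, M5=0, M6=0, M7=0 → 0. Observed 1.
  M1 stuck-at-0: output 0 ✗
  M1 stuck-at-1: output 1 ✓
  M2 stuck-at-0: output 1 ✓
  M2 stuck-at-1: output 0 ✗
  M3 stuck-at-0: output 0 ✗
  M3 stuck-at-1: output 1 ✓
  M4 stuck-at-0: output 0 ✗
  M4 stuck-at-1: output 1 ✓
  M5 stuck-at-0: output 0 ✗
  M5 stuck-at-1: output 1 ✓
  M6 stuck-at-0: output 0 ✗
  M6 stuck-at-1: output 1 ✓
  M7 stuck-at-0: output 0 ✗
  M7 stuck-at-1: output 1 ✓
Consistent faults: {M1 stuck-at-1, M2 stuck-at-0, M3 stuck-at-1, M4 stuck-at-1, M5 stuck-at-1, M6 stuck-at-1, M7 stuck-at-1} — 7 in all.

7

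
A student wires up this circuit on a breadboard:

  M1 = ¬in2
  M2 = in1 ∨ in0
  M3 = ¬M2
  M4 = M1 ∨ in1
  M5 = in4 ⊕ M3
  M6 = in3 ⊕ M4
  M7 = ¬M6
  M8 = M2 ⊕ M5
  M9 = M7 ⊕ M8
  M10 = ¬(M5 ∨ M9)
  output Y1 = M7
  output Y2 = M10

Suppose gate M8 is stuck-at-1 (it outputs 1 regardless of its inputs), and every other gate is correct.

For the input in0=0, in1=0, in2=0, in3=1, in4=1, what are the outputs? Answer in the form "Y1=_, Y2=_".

Y1=1, Y2=1

Propagate with M8 forced: M1=1, M2=0, M3=1, M4=1, M5=0, M6=0, M7=1, M8=1 [stuck-at-1], M9=0, M10=1.
So the outputs are Y1=1, Y2=1. (Without the fault they would be Y1=1, Y2=0.)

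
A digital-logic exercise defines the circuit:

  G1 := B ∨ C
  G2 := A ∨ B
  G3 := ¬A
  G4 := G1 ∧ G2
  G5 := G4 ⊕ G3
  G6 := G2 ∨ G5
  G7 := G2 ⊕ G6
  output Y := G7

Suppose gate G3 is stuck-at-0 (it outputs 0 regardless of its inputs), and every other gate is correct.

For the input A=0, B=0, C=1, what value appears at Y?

0

Propagate with G3 forced: G1=1, G2=0, G3=0 [stuck-at-0], G4=0, G5=0, G6=0, G7=0.
So Y = 0. (Without the fault it would be 1.)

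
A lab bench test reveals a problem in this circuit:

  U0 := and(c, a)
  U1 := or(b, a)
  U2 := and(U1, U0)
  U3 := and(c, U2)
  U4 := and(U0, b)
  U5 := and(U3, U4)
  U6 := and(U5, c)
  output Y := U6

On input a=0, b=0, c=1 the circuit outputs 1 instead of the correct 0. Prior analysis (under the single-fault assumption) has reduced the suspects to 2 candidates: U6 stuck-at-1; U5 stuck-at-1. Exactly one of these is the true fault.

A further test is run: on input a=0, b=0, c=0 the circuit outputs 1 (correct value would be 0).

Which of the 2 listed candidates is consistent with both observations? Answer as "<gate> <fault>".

Evaluate each candidate on input a=0, b=0, c=0:
  U6 stuck-at-1: U0=0, U1=0, U2=0, U3=0, U4=0, U5=0, U6=1 [stuck-at-1] → 1 — matches
  U5 stuck-at-1: U0=0, U1=0, U2=0, U3=0, U4=0, U5=1 [stuck-at-1], U6=0 → 0 — eliminated
Only U6 stuck-at-1 reproduces the observed 1.

U6 stuck-at-1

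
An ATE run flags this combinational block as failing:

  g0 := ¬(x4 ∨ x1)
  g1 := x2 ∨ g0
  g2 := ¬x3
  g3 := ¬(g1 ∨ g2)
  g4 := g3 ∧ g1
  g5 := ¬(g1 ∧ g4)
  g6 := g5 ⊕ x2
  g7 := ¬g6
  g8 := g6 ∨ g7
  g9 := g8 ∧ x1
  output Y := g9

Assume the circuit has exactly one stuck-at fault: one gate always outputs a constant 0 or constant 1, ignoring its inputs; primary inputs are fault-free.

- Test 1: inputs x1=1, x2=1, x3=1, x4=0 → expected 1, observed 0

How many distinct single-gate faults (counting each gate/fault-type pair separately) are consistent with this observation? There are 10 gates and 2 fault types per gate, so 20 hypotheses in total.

Fault-free: g0=0, g1=1, g2=0, g3=0, g4=0, g5=1, g6=0, g7=1, g8=1, g9=1 → 1. Observed 0.
  g0: none of the 2 fault types match ✗
  g1: none of the 2 fault types match ✗
  g2: none of the 2 fault types match ✗
  g3: none of the 2 fault types match ✗
  g4: none of the 2 fault types match ✗
  g5: none of the 2 fault types match ✗
  g6: none of the 2 fault types match ✗
  g7: stuck-at-0 ✓; others ✗
  g8: stuck-at-0 ✓; others ✗
  g9: stuck-at-0 ✓; others ✗
Consistent faults: {g7 stuck-at-0, g8 stuck-at-0, g9 stuck-at-0} — 3 in all.

3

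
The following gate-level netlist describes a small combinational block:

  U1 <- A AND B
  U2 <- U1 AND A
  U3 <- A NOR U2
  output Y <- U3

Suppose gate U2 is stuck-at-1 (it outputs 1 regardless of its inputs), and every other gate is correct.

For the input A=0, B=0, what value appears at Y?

Propagate with U2 forced: U1=0, U2=1 [stuck-at-1], U3=0.
So Y = 0. (Without the fault it would be 1.)

0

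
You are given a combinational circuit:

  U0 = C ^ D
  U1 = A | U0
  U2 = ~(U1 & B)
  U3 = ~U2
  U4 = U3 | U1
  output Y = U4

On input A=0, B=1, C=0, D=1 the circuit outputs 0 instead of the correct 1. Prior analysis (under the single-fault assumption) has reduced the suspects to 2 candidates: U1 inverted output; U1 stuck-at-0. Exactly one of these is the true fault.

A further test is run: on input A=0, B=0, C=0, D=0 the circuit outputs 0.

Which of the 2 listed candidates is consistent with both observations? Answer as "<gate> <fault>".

Evaluate each candidate on input A=0, B=0, C=0, D=0:
  U1 inverted output: U0=0, U1=1 [inverted output], U2=1, U3=0, U4=1 → 1 — eliminated
  U1 stuck-at-0: U0=0, U1=0 [stuck-at-0], U2=1, U3=0, U4=0 → 0 — matches
Only U1 stuck-at-0 reproduces the observed 0.

U1 stuck-at-0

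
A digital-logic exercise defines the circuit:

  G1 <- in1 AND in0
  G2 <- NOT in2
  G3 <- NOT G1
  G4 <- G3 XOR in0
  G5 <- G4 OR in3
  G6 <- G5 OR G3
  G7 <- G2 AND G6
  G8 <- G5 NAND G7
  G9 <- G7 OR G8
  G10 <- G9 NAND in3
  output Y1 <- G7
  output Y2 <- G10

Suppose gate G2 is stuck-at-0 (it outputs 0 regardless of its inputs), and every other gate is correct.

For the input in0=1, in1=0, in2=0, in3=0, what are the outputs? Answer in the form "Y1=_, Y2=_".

Y1=0, Y2=1

Propagate with G2 forced: G1=0, G2=0 [stuck-at-0], G3=1, G4=0, G5=0, G6=1, G7=0, G8=1, G9=1, G10=1.
So the outputs are Y1=0, Y2=1. (Without the fault they would be Y1=1, Y2=1.)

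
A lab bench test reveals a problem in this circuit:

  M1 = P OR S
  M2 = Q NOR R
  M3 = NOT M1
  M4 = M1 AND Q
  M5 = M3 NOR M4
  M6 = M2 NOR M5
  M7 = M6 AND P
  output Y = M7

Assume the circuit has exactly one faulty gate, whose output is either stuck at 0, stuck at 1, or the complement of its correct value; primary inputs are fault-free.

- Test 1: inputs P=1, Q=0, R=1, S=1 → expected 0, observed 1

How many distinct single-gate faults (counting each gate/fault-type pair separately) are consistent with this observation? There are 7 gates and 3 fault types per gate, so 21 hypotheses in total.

Fault-free: M1=1, M2=0, M3=0, M4=0, M5=1, M6=0, M7=0 → 0. Observed 1.
  M1: stuck-at-0, inverted output ✓; others ✗
  M2: none of the 3 fault types match ✗
  M3: stuck-at-1, inverted output ✓; others ✗
  M4: stuck-at-1, inverted output ✓; others ✗
  M5: stuck-at-0, inverted output ✓; others ✗
  M6: stuck-at-1, inverted output ✓; others ✗
  M7: stuck-at-1, inverted output ✓; others ✗
Consistent faults: {M1 stuck-at-0, M1 inverted output, M3 stuck-at-1, M3 inverted output, M4 stuck-at-1, M4 inverted output, M5 stuck-at-0, M5 inverted output, M6 stuck-at-1, M6 inverted output, M7 stuck-at-1, M7 inverted output} — 12 in all.

12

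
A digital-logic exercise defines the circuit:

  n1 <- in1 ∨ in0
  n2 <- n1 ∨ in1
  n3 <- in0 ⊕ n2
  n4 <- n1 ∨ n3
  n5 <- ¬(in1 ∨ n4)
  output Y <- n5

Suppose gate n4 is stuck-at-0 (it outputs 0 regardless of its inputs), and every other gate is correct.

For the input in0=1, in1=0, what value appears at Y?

Propagate with n4 forced: n1=1, n2=1, n3=0, n4=0 [stuck-at-0], n5=1.
So Y = 1. (Without the fault it would be 0.)

1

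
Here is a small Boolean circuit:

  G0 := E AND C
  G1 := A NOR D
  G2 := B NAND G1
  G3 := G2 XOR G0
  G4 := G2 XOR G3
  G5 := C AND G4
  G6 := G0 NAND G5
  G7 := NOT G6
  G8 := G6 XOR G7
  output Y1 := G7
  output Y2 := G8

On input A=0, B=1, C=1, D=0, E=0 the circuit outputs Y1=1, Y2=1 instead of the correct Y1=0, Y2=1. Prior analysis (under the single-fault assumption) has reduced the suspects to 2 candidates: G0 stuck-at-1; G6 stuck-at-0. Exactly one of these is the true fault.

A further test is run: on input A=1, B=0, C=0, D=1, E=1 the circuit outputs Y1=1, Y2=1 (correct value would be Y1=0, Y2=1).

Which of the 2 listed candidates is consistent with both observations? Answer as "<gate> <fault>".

G6 stuck-at-0

Evaluate each candidate on input A=1, B=0, C=0, D=1, E=1:
  G0 stuck-at-1: G0=1 [stuck-at-1], G1=0, G2=1, G3=0, G4=1, G5=0, G6=1, G7=0, G8=1 → Y1=0, Y2=1 — eliminated
  G6 stuck-at-0: G0=0, G1=0, G2=1, G3=1, G4=0, G5=0, G6=0 [stuck-at-0], G7=1, G8=1 → Y1=1, Y2=1 — matches
Only G6 stuck-at-0 reproduces the observed Y1=1, Y2=1.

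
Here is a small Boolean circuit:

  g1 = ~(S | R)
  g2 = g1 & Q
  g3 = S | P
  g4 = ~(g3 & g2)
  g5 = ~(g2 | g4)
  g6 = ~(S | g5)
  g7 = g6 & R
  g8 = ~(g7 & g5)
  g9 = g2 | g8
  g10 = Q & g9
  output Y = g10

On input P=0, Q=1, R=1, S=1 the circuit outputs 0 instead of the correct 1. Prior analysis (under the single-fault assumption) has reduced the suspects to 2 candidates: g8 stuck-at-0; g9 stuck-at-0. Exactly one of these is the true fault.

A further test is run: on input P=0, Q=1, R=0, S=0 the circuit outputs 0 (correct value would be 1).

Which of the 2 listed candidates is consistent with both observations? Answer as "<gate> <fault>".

g9 stuck-at-0

Evaluate each candidate on input P=0, Q=1, R=0, S=0:
  g8 stuck-at-0: g1=1, g2=1, g3=0, g4=1, g5=0, g6=1, g7=0, g8=0 [stuck-at-0], g9=1, g10=1 → 1 — eliminated
  g9 stuck-at-0: g1=1, g2=1, g3=0, g4=1, g5=0, g6=1, g7=0, g8=1, g9=0 [stuck-at-0], g10=0 → 0 — matches
Only g9 stuck-at-0 reproduces the observed 0.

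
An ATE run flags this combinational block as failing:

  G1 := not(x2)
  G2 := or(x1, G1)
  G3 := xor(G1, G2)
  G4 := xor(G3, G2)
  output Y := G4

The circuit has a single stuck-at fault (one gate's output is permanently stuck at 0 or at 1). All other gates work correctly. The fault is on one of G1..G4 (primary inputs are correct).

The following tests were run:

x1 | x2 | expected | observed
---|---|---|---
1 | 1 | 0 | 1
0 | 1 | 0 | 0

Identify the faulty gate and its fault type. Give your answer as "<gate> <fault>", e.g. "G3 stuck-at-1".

Fault-free values for test 1 (x1=1, x2=1): G1=0, G2=1, G3=1, G4=0, giving Y=0. Observed 1.
Test 1: faults giving observed 1 are {G1 stuck-at-1, G3 stuck-at-0, G4 stuck-at-1}.
Test 2 (x1=0, x2=1): fault-free G1=0, G2=0, G3=0, G4=0 → 0; observed 0. Eliminates G1 stuck-at-1, G4 stuck-at-1.
Only G3 stuck-at-0 is consistent with every test.

G3 stuck-at-0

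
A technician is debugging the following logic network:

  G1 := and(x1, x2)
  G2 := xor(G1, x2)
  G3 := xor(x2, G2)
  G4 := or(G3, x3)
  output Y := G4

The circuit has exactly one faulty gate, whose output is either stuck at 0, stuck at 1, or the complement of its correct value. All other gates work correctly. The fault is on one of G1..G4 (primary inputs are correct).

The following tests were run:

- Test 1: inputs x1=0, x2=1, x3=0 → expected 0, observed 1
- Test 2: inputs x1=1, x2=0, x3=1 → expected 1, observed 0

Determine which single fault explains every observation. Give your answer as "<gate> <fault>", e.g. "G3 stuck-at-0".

Fault-free values for test 1 (x1=0, x2=1, x3=0): G1=0, G2=1, G3=0, G4=0, giving Y=0. Observed 1.
Test 1: faults giving observed 1 are {G1 stuck-at-1, G1 inverted output, G2 stuck-at-0, G2 inverted output, G3 stuck-at-1, G3 inverted output, G4 stuck-at-1, G4 inverted output}.
Test 2 (x1=1, x2=0, x3=1): fault-free G1=0, G2=0, G3=0, G4=1 → 1; observed 0. Eliminates G1 stuck-at-1, G1 inverted output, G2 stuck-at-0, G2 inverted output, G3 stuck-at-1, G3 inverted output, G4 stuck-at-1.
Only G4 inverted output is consistent with every test.

G4 inverted output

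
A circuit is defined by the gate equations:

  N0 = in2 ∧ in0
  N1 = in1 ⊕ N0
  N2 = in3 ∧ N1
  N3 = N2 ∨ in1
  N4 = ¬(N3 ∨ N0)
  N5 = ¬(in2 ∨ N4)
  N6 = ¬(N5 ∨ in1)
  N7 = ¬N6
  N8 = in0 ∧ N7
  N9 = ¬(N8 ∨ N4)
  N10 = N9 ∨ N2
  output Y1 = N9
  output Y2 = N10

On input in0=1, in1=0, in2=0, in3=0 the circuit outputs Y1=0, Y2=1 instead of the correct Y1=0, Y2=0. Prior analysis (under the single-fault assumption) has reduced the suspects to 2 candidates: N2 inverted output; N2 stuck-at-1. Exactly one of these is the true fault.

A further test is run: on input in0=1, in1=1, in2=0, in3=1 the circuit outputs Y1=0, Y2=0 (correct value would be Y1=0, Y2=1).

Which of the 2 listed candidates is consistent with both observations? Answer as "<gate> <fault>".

Evaluate each candidate on input in0=1, in1=1, in2=0, in3=1:
  N2 inverted output: N0=0, N1=1, N2=0 [inverted output], N3=1, N4=0, N5=1, N6=0, N7=1, N8=1, N9=0, N10=0 → Y1=0, Y2=0 — matches
  N2 stuck-at-1: N0=0, N1=1, N2=1 [stuck-at-1], N3=1, N4=0, N5=1, N6=0, N7=1, N8=1, N9=0, N10=1 → Y1=0, Y2=1 — eliminated
Only N2 inverted output reproduces the observed Y1=0, Y2=0.

N2 inverted output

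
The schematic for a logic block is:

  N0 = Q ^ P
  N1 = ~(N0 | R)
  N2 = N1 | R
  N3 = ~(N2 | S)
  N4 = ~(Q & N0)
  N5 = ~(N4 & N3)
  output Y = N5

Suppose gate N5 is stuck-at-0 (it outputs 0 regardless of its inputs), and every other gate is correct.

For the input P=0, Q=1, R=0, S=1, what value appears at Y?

Propagate with N5 forced: N0=1, N1=0, N2=0, N3=0, N4=0, N5=0 [stuck-at-0].
So Y = 0. (Without the fault it would be 1.)

0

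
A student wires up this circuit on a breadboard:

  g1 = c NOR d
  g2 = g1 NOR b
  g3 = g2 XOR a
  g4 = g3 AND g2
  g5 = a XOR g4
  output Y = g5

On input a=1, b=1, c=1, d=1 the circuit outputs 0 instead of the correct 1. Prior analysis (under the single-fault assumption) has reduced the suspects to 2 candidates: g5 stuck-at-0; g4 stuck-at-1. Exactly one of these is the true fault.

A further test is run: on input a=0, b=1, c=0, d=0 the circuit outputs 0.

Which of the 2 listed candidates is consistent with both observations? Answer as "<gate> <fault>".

g5 stuck-at-0

Evaluate each candidate on input a=0, b=1, c=0, d=0:
  g5 stuck-at-0: g1=1, g2=0, g3=0, g4=0, g5=0 [stuck-at-0] → 0 — matches
  g4 stuck-at-1: g1=1, g2=0, g3=0, g4=1 [stuck-at-1], g5=1 → 1 — eliminated
Only g5 stuck-at-0 reproduces the observed 0.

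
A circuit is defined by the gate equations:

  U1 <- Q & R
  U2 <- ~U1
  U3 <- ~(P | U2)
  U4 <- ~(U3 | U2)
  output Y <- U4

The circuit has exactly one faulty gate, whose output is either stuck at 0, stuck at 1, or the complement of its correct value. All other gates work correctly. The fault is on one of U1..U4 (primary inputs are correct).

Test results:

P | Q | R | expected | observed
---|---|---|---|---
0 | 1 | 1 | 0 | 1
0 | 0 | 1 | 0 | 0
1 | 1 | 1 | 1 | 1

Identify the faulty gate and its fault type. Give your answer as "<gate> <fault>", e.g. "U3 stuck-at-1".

Fault-free values for test 1 (P=0, Q=1, R=1): U1=1, U2=0, U3=1, U4=0, giving Y=0. Observed 1.
Test 1: faults giving observed 1 are {U3 stuck-at-0, U3 inverted output, U4 stuck-at-1, U4 inverted output}.
Test 2 (P=0, Q=0, R=1): fault-free U1=0, U2=1, U3=0, U4=0 → 0; observed 0. Eliminates U4 stuck-at-1, U4 inverted output.
Test 3 (P=1, Q=1, R=1): fault-free U1=1, U2=0, U3=0, U4=1 → 1; observed 1. Eliminates U3 inverted output.
Only U3 stuck-at-0 is consistent with every test.

U3 stuck-at-0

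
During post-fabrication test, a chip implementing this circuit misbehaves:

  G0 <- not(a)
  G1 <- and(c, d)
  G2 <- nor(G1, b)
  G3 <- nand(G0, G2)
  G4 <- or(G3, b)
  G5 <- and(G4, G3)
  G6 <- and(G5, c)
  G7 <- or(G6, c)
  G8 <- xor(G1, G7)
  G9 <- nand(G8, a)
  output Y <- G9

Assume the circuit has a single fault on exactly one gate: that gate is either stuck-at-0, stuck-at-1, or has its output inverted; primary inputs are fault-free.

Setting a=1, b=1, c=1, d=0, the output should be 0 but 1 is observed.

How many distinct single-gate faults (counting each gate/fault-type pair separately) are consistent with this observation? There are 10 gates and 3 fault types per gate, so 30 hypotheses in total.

8

Fault-free: G0=0, G1=0, G2=0, G3=1, G4=1, G5=1, G6=1, G7=1, G8=1, G9=0 → 0. Observed 1.
  G0: none of the 3 fault types match ✗
  G1: stuck-at-1, inverted output ✓; others ✗
  G2: none of the 3 fault types match ✗
  G3: none of the 3 fault types match ✗
  G4: none of the 3 fault types match ✗
  G5: none of the 3 fault types match ✗
  G6: none of the 3 fault types match ✗
  G7: stuck-at-0, inverted output ✓; others ✗
  G8: stuck-at-0, inverted output ✓; others ✗
  G9: stuck-at-1, inverted output ✓; others ✗
Consistent faults: {G1 stuck-at-1, G1 inverted output, G7 stuck-at-0, G7 inverted output, G8 stuck-at-0, G8 inverted output, G9 stuck-at-1, G9 inverted output} — 8 in all.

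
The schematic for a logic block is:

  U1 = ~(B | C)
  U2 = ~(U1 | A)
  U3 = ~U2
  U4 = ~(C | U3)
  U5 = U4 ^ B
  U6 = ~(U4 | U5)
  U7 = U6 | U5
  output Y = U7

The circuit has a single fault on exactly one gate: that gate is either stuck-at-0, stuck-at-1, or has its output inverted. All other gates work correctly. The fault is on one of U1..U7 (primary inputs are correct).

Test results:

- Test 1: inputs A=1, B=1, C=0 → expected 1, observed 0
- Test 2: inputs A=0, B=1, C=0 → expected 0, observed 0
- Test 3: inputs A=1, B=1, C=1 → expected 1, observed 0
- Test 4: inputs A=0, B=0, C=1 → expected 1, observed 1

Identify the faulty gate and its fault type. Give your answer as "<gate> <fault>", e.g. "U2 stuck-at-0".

U4 stuck-at-1

Fault-free values for test 1 (A=1, B=1, C=0): U1=0, U2=0, U3=1, U4=0, U5=1, U6=0, U7=1, giving Y=1. Observed 0.
Test 1: faults giving observed 0 are {U2 stuck-at-1, U2 inverted output, U3 stuck-at-0, U3 inverted output, U4 stuck-at-1, U4 inverted output, U7 stuck-at-0, U7 inverted output}.
Test 2 (A=0, B=1, C=0): fault-free U1=0, U2=1, U3=0, U4=1, U5=0, U6=0, U7=0 → 0; observed 0. Eliminates U2 inverted output, U3 inverted output, U4 inverted output, U7 inverted output.
Test 3 (A=1, B=1, C=1): fault-free U1=0, U2=0, U3=1, U4=0, U5=1, U6=0, U7=1 → 1; observed 0. Eliminates U2 stuck-at-1, U3 stuck-at-0.
Test 4 (A=0, B=0, C=1): fault-free U1=0, U2=1, U3=0, U4=0, U5=0, U6=1, U7=1 → 1; observed 1. Eliminates U7 stuck-at-0.
Only U4 stuck-at-1 is consistent with every test.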